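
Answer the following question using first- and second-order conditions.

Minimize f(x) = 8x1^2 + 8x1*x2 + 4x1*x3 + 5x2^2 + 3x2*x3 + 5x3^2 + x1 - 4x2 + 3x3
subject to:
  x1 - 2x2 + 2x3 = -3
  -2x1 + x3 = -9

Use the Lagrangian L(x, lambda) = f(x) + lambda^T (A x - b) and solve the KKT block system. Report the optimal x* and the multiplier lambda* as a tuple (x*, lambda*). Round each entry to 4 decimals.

Form the Lagrangian:
  L(x, lambda) = (1/2) x^T Q x + c^T x + lambda^T (A x - b)
Stationarity (grad_x L = 0): Q x + c + A^T lambda = 0.
Primal feasibility: A x = b.

This gives the KKT block system:
  [ Q   A^T ] [ x     ]   [-c ]
  [ A    0  ] [ lambda ] = [ b ]

Solving the linear system:
  x*      = (2.8313, -0.4218, -3.3374)
  lambda* = (2.2103, 15.8936)
  f(x*)   = 72.0899

x* = (2.8313, -0.4218, -3.3374), lambda* = (2.2103, 15.8936)


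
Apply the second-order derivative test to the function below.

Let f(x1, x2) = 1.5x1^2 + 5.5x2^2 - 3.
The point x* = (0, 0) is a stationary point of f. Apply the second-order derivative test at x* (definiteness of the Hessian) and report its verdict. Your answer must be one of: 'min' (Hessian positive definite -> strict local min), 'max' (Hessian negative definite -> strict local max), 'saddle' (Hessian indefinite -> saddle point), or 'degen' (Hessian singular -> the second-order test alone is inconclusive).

Compute the Hessian H = grad^2 f:
  H = [[3, 0], [0, 11]]
Verify stationarity: grad f(x*) = H x* + g = (0, 0).
Eigenvalues of H: 3, 11.
Both eigenvalues > 0, so H is positive definite -> x* is a strict local min.

min


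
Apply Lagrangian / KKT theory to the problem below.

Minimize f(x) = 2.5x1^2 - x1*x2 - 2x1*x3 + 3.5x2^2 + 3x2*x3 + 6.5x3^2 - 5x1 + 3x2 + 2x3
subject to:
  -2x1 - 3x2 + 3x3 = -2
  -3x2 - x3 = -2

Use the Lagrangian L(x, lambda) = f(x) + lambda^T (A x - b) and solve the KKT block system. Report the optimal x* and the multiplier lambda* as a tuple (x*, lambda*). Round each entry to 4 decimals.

Form the Lagrangian:
  L(x, lambda) = (1/2) x^T Q x + c^T x + lambda^T (A x - b)
Stationarity (grad_x L = 0): Q x + c + A^T lambda = 0.
Primal feasibility: A x = b.

This gives the KKT block system:
  [ Q   A^T ] [ x     ]   [-c ]
  [ A    0  ] [ lambda ] = [ b ]

Solving the linear system:
  x*      = (0.7876, 0.5354, 0.3938)
  lambda* = (-1.1925, 3.573)
  f(x*)   = 1.6084

x* = (0.7876, 0.5354, 0.3938), lambda* = (-1.1925, 3.573)


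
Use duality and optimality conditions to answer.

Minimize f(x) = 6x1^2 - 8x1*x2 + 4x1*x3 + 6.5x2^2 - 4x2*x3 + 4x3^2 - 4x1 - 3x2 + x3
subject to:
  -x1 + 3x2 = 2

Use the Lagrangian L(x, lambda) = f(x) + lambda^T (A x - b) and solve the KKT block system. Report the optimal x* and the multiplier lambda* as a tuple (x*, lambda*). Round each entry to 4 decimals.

Form the Lagrangian:
  L(x, lambda) = (1/2) x^T Q x + c^T x + lambda^T (A x - b)
Stationarity (grad_x L = 0): Q x + c + A^T lambda = 0.
Primal feasibility: A x = b.

This gives the KKT block system:
  [ Q   A^T ] [ x     ]   [-c ]
  [ A    0  ] [ lambda ] = [ b ]

Solving the linear system:
  x*      = (0.9538, 0.9846, -0.1096)
  lambda* = (-0.8692)
  f(x*)   = -2.5702

x* = (0.9538, 0.9846, -0.1096), lambda* = (-0.8692)


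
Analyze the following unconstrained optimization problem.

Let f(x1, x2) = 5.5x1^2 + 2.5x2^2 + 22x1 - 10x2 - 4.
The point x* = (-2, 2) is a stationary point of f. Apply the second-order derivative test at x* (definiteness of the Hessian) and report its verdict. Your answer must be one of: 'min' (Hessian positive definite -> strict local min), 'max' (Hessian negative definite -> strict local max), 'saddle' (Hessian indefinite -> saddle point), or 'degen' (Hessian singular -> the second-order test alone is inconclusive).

Compute the Hessian H = grad^2 f:
  H = [[11, 0], [0, 5]]
Verify stationarity: grad f(x*) = H x* + g = (0, 0).
Eigenvalues of H: 5, 11.
Both eigenvalues > 0, so H is positive definite -> x* is a strict local min.

min


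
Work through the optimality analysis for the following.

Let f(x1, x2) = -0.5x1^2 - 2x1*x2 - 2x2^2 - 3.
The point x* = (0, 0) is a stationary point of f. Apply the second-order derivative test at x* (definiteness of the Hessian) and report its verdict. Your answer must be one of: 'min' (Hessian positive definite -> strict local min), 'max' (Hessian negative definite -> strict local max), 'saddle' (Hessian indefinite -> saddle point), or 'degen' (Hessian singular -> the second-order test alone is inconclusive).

Compute the Hessian H = grad^2 f:
  H = [[-1, -2], [-2, -4]]
Verify stationarity: grad f(x*) = H x* + g = (0, 0).
Eigenvalues of H: -5, 0.
H has a zero eigenvalue (singular; negative semidefinite but not definite), so H is neither positive definite, negative definite, nor indefinite. The second-order test alone is inconclusive -> degen.
(Indeed, f is constant along the null direction of H through x*, so x* is not a strict local extremum.)

degen


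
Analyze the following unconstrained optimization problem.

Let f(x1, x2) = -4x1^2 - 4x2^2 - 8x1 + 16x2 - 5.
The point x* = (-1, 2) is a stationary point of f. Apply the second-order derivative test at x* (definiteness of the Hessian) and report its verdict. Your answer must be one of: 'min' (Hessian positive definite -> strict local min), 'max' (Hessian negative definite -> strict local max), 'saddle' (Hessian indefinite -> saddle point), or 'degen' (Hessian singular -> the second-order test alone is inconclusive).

Compute the Hessian H = grad^2 f:
  H = [[-8, 0], [0, -8]]
Verify stationarity: grad f(x*) = H x* + g = (0, 0).
Eigenvalues of H: -8, -8.
Both eigenvalues < 0, so H is negative definite -> x* is a strict local max.

max


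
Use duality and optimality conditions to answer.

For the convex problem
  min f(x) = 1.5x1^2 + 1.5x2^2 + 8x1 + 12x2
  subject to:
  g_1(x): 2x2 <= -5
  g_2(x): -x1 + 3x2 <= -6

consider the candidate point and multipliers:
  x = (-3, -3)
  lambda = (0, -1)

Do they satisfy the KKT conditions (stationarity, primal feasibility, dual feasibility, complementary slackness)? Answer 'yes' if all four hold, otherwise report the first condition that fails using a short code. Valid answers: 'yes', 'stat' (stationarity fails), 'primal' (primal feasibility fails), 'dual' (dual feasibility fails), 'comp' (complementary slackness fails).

Gradient of f: grad f(x) = Q x + c = (-1, 3)
Constraint values g_i(x) = a_i^T x - b_i:
  g_1((-3, -3)) = -1
  g_2((-3, -3)) = 0
Stationarity residual: grad f(x) + sum_i lambda_i a_i = (0, 0)
  -> stationarity OK
Primal feasibility (all g_i <= 0): OK
Dual feasibility (all lambda_i >= 0): FAILS
Complementary slackness (lambda_i * g_i(x) = 0 for all i): OK

Verdict: the first failing condition is dual_feasibility -> dual.

dual


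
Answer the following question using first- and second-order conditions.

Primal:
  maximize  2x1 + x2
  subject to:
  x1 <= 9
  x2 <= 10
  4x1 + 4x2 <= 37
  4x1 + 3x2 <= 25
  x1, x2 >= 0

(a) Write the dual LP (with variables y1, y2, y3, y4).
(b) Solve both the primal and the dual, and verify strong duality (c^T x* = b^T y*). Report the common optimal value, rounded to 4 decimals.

The standard primal-dual pair for 'max c^T x s.t. A x <= b, x >= 0' is:
  Dual:  min b^T y  s.t.  A^T y >= c,  y >= 0.

So the dual LP is:
  minimize  9y1 + 10y2 + 37y3 + 25y4
  subject to:
    y1 + 4y3 + 4y4 >= 2
    y2 + 4y3 + 3y4 >= 1
    y1, y2, y3, y4 >= 0

Solving the primal: x* = (6.25, 0).
  primal value c^T x* = 12.5.
Solving the dual: y* = (0, 0, 0, 0.5).
  dual value b^T y* = 12.5.
Strong duality: c^T x* = b^T y*. Confirmed.

12.5


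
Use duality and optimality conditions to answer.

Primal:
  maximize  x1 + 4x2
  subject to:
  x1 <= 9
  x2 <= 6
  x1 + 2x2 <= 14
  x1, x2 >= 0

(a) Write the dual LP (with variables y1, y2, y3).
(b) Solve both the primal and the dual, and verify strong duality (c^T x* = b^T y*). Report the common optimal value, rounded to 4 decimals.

The standard primal-dual pair for 'max c^T x s.t. A x <= b, x >= 0' is:
  Dual:  min b^T y  s.t.  A^T y >= c,  y >= 0.

So the dual LP is:
  minimize  9y1 + 6y2 + 14y3
  subject to:
    y1 + y3 >= 1
    y2 + 2y3 >= 4
    y1, y2, y3 >= 0

Solving the primal: x* = (2, 6).
  primal value c^T x* = 26.
Solving the dual: y* = (0, 2, 1).
  dual value b^T y* = 26.
Strong duality: c^T x* = b^T y*. Confirmed.

26


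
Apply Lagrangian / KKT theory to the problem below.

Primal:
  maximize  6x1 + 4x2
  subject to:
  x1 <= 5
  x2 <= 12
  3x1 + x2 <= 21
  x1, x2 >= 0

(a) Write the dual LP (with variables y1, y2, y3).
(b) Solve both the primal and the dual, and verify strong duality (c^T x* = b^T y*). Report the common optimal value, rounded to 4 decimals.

The standard primal-dual pair for 'max c^T x s.t. A x <= b, x >= 0' is:
  Dual:  min b^T y  s.t.  A^T y >= c,  y >= 0.

So the dual LP is:
  minimize  5y1 + 12y2 + 21y3
  subject to:
    y1 + 3y3 >= 6
    y2 + y3 >= 4
    y1, y2, y3 >= 0

Solving the primal: x* = (3, 12).
  primal value c^T x* = 66.
Solving the dual: y* = (0, 2, 2).
  dual value b^T y* = 66.
Strong duality: c^T x* = b^T y*. Confirmed.

66


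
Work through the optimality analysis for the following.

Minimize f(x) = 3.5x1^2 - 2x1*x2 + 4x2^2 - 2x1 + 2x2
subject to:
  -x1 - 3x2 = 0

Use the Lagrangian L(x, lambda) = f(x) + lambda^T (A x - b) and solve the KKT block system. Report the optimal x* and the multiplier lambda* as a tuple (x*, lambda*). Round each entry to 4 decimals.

Form the Lagrangian:
  L(x, lambda) = (1/2) x^T Q x + c^T x + lambda^T (A x - b)
Stationarity (grad_x L = 0): Q x + c + A^T lambda = 0.
Primal feasibility: A x = b.

This gives the KKT block system:
  [ Q   A^T ] [ x     ]   [-c ]
  [ A    0  ] [ lambda ] = [ b ]

Solving the linear system:
  x*      = (0.2892, -0.0964)
  lambda* = (0.2169)
  f(x*)   = -0.3855

x* = (0.2892, -0.0964), lambda* = (0.2169)


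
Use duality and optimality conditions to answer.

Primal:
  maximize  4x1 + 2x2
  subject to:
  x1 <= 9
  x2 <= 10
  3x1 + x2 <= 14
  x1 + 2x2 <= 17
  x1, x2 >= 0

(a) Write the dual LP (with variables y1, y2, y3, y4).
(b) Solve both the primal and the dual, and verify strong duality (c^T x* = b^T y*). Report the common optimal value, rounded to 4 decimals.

The standard primal-dual pair for 'max c^T x s.t. A x <= b, x >= 0' is:
  Dual:  min b^T y  s.t.  A^T y >= c,  y >= 0.

So the dual LP is:
  minimize  9y1 + 10y2 + 14y3 + 17y4
  subject to:
    y1 + 3y3 + y4 >= 4
    y2 + y3 + 2y4 >= 2
    y1, y2, y3, y4 >= 0

Solving the primal: x* = (2.2, 7.4).
  primal value c^T x* = 23.6.
Solving the dual: y* = (0, 0, 1.2, 0.4).
  dual value b^T y* = 23.6.
Strong duality: c^T x* = b^T y*. Confirmed.

23.6


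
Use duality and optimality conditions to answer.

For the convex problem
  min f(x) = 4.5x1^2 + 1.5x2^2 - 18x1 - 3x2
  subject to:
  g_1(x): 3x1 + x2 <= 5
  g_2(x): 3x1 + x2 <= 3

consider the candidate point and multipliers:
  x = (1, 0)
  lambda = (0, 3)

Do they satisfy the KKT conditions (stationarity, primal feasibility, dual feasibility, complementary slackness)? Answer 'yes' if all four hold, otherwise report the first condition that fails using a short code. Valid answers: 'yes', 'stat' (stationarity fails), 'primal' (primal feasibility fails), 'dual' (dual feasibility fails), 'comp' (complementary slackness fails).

Gradient of f: grad f(x) = Q x + c = (-9, -3)
Constraint values g_i(x) = a_i^T x - b_i:
  g_1((1, 0)) = -2
  g_2((1, 0)) = 0
Stationarity residual: grad f(x) + sum_i lambda_i a_i = (0, 0)
  -> stationarity OK
Primal feasibility (all g_i <= 0): OK
Dual feasibility (all lambda_i >= 0): OK
Complementary slackness (lambda_i * g_i(x) = 0 for all i): OK

Verdict: yes, KKT holds.

yes


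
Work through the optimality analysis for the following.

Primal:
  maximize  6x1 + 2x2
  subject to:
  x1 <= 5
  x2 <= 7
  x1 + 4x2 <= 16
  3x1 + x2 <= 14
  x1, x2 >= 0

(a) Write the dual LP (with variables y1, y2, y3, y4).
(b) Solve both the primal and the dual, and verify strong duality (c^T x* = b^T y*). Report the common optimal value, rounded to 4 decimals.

The standard primal-dual pair for 'max c^T x s.t. A x <= b, x >= 0' is:
  Dual:  min b^T y  s.t.  A^T y >= c,  y >= 0.

So the dual LP is:
  minimize  5y1 + 7y2 + 16y3 + 14y4
  subject to:
    y1 + y3 + 3y4 >= 6
    y2 + 4y3 + y4 >= 2
    y1, y2, y3, y4 >= 0

Solving the primal: x* = (3.6364, 3.0909).
  primal value c^T x* = 28.
Solving the dual: y* = (0, 0, 0, 2).
  dual value b^T y* = 28.
Strong duality: c^T x* = b^T y*. Confirmed.

28


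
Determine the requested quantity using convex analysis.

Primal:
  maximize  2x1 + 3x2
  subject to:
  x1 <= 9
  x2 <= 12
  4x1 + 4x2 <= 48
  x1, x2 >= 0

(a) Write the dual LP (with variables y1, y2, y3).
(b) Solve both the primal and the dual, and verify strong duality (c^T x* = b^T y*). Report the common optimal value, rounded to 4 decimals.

The standard primal-dual pair for 'max c^T x s.t. A x <= b, x >= 0' is:
  Dual:  min b^T y  s.t.  A^T y >= c,  y >= 0.

So the dual LP is:
  minimize  9y1 + 12y2 + 48y3
  subject to:
    y1 + 4y3 >= 2
    y2 + 4y3 >= 3
    y1, y2, y3 >= 0

Solving the primal: x* = (0, 12).
  primal value c^T x* = 36.
Solving the dual: y* = (0, 0, 0.75).
  dual value b^T y* = 36.
Strong duality: c^T x* = b^T y*. Confirmed.

36


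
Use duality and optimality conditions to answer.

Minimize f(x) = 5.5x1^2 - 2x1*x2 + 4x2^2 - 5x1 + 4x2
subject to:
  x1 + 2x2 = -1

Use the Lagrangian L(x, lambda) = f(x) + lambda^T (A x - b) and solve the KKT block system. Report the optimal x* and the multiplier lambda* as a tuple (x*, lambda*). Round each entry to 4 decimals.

Form the Lagrangian:
  L(x, lambda) = (1/2) x^T Q x + c^T x + lambda^T (A x - b)
Stationarity (grad_x L = 0): Q x + c + A^T lambda = 0.
Primal feasibility: A x = b.

This gives the KKT block system:
  [ Q   A^T ] [ x     ]   [-c ]
  [ A    0  ] [ lambda ] = [ b ]

Solving the linear system:
  x*      = (0.2667, -0.6333)
  lambda* = (0.8)
  f(x*)   = -1.5333

x* = (0.2667, -0.6333), lambda* = (0.8)


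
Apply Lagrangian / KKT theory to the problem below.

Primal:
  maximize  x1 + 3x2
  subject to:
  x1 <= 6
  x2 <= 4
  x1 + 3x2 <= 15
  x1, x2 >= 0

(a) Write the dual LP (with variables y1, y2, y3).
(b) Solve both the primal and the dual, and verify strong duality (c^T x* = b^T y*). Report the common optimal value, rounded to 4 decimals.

The standard primal-dual pair for 'max c^T x s.t. A x <= b, x >= 0' is:
  Dual:  min b^T y  s.t.  A^T y >= c,  y >= 0.

So the dual LP is:
  minimize  6y1 + 4y2 + 15y3
  subject to:
    y1 + y3 >= 1
    y2 + 3y3 >= 3
    y1, y2, y3 >= 0

Solving the primal: x* = (3, 4).
  primal value c^T x* = 15.
Solving the dual: y* = (0, 0, 1).
  dual value b^T y* = 15.
Strong duality: c^T x* = b^T y*. Confirmed.

15


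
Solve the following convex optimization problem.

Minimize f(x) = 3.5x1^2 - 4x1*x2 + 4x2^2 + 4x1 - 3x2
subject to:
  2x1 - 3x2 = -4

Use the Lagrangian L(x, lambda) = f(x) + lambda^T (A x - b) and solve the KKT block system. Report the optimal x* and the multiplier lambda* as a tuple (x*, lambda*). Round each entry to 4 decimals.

Form the Lagrangian:
  L(x, lambda) = (1/2) x^T Q x + c^T x + lambda^T (A x - b)
Stationarity (grad_x L = 0): Q x + c + A^T lambda = 0.
Primal feasibility: A x = b.

This gives the KKT block system:
  [ Q   A^T ] [ x     ]   [-c ]
  [ A    0  ] [ lambda ] = [ b ]

Solving the linear system:
  x*      = (-0.7234, 0.8511)
  lambda* = (2.234)
  f(x*)   = 1.7447

x* = (-0.7234, 0.8511), lambda* = (2.234)


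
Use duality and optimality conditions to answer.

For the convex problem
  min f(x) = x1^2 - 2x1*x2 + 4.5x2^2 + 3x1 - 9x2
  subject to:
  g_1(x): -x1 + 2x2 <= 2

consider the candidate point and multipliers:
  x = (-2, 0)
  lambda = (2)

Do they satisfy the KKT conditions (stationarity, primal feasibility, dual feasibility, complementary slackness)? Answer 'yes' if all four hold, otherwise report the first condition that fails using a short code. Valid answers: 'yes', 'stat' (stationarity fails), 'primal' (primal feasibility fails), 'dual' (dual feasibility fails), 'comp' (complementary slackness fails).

Gradient of f: grad f(x) = Q x + c = (-1, -5)
Constraint values g_i(x) = a_i^T x - b_i:
  g_1((-2, 0)) = 0
Stationarity residual: grad f(x) + sum_i lambda_i a_i = (-3, -1)
  -> stationarity FAILS
Primal feasibility (all g_i <= 0): OK
Dual feasibility (all lambda_i >= 0): OK
Complementary slackness (lambda_i * g_i(x) = 0 for all i): OK

Verdict: the first failing condition is stationarity -> stat.

stat


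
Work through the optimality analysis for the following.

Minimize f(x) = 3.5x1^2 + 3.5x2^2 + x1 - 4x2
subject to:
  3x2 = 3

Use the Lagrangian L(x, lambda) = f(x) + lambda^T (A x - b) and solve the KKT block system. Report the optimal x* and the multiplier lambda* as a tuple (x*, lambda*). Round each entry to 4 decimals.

Form the Lagrangian:
  L(x, lambda) = (1/2) x^T Q x + c^T x + lambda^T (A x - b)
Stationarity (grad_x L = 0): Q x + c + A^T lambda = 0.
Primal feasibility: A x = b.

This gives the KKT block system:
  [ Q   A^T ] [ x     ]   [-c ]
  [ A    0  ] [ lambda ] = [ b ]

Solving the linear system:
  x*      = (-0.1429, 1)
  lambda* = (-1)
  f(x*)   = -0.5714

x* = (-0.1429, 1), lambda* = (-1)


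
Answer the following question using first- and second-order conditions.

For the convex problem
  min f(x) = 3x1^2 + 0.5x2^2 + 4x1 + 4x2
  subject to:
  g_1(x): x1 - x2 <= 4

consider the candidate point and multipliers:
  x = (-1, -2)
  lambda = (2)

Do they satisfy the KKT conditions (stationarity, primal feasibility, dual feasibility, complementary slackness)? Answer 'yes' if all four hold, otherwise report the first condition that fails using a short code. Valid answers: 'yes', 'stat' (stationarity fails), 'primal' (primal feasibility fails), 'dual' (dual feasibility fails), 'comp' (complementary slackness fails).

Gradient of f: grad f(x) = Q x + c = (-2, 2)
Constraint values g_i(x) = a_i^T x - b_i:
  g_1((-1, -2)) = -3
Stationarity residual: grad f(x) + sum_i lambda_i a_i = (0, 0)
  -> stationarity OK
Primal feasibility (all g_i <= 0): OK
Dual feasibility (all lambda_i >= 0): OK
Complementary slackness (lambda_i * g_i(x) = 0 for all i): FAILS

Verdict: the first failing condition is complementary_slackness -> comp.

comp


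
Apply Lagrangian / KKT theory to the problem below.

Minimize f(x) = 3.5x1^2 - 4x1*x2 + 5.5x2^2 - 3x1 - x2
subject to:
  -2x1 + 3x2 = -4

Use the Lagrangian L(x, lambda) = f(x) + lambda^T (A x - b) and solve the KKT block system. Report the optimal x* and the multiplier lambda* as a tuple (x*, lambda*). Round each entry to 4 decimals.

Form the Lagrangian:
  L(x, lambda) = (1/2) x^T Q x + c^T x + lambda^T (A x - b)
Stationarity (grad_x L = 0): Q x + c + A^T lambda = 0.
Primal feasibility: A x = b.

This gives the KKT block system:
  [ Q   A^T ] [ x     ]   [-c ]
  [ A    0  ] [ lambda ] = [ b ]

Solving the linear system:
  x*      = (1.2373, -0.5085)
  lambda* = (3.8475)
  f(x*)   = 6.0932

x* = (1.2373, -0.5085), lambda* = (3.8475)


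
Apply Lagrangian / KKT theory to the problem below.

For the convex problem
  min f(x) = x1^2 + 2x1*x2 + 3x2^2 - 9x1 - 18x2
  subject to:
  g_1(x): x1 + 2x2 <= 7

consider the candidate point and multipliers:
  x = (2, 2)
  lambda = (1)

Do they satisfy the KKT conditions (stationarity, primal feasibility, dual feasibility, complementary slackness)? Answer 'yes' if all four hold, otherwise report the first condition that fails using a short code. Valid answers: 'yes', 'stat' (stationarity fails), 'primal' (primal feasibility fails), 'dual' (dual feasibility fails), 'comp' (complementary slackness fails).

Gradient of f: grad f(x) = Q x + c = (-1, -2)
Constraint values g_i(x) = a_i^T x - b_i:
  g_1((2, 2)) = -1
Stationarity residual: grad f(x) + sum_i lambda_i a_i = (0, 0)
  -> stationarity OK
Primal feasibility (all g_i <= 0): OK
Dual feasibility (all lambda_i >= 0): OK
Complementary slackness (lambda_i * g_i(x) = 0 for all i): FAILS

Verdict: the first failing condition is complementary_slackness -> comp.

comp


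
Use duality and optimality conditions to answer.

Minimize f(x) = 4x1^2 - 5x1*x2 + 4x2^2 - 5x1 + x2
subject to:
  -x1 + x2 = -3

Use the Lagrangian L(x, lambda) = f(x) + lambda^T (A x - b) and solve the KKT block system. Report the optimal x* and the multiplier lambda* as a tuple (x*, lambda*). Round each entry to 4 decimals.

Form the Lagrangian:
  L(x, lambda) = (1/2) x^T Q x + c^T x + lambda^T (A x - b)
Stationarity (grad_x L = 0): Q x + c + A^T lambda = 0.
Primal feasibility: A x = b.

This gives the KKT block system:
  [ Q   A^T ] [ x     ]   [-c ]
  [ A    0  ] [ lambda ] = [ b ]

Solving the linear system:
  x*      = (2.1667, -0.8333)
  lambda* = (16.5)
  f(x*)   = 18.9167

x* = (2.1667, -0.8333), lambda* = (16.5)


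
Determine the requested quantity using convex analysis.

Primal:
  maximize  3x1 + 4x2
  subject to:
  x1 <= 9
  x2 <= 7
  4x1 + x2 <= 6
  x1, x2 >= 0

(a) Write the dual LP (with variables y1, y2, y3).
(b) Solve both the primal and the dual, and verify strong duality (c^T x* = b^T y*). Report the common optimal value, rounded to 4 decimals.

The standard primal-dual pair for 'max c^T x s.t. A x <= b, x >= 0' is:
  Dual:  min b^T y  s.t.  A^T y >= c,  y >= 0.

So the dual LP is:
  minimize  9y1 + 7y2 + 6y3
  subject to:
    y1 + 4y3 >= 3
    y2 + y3 >= 4
    y1, y2, y3 >= 0

Solving the primal: x* = (0, 6).
  primal value c^T x* = 24.
Solving the dual: y* = (0, 0, 4).
  dual value b^T y* = 24.
Strong duality: c^T x* = b^T y*. Confirmed.

24


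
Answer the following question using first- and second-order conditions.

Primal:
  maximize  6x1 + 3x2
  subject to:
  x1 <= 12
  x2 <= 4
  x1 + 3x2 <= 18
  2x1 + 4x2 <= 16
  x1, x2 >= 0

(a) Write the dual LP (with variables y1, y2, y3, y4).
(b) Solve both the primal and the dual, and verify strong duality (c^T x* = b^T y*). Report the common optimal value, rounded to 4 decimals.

The standard primal-dual pair for 'max c^T x s.t. A x <= b, x >= 0' is:
  Dual:  min b^T y  s.t.  A^T y >= c,  y >= 0.

So the dual LP is:
  minimize  12y1 + 4y2 + 18y3 + 16y4
  subject to:
    y1 + y3 + 2y4 >= 6
    y2 + 3y3 + 4y4 >= 3
    y1, y2, y3, y4 >= 0

Solving the primal: x* = (8, 0).
  primal value c^T x* = 48.
Solving the dual: y* = (0, 0, 0, 3).
  dual value b^T y* = 48.
Strong duality: c^T x* = b^T y*. Confirmed.

48


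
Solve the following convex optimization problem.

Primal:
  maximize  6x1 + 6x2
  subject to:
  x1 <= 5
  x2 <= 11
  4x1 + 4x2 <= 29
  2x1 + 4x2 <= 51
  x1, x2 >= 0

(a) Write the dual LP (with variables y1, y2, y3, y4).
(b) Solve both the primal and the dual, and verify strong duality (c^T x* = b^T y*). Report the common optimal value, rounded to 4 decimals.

The standard primal-dual pair for 'max c^T x s.t. A x <= b, x >= 0' is:
  Dual:  min b^T y  s.t.  A^T y >= c,  y >= 0.

So the dual LP is:
  minimize  5y1 + 11y2 + 29y3 + 51y4
  subject to:
    y1 + 4y3 + 2y4 >= 6
    y2 + 4y3 + 4y4 >= 6
    y1, y2, y3, y4 >= 0

Solving the primal: x* = (0, 7.25).
  primal value c^T x* = 43.5.
Solving the dual: y* = (0, 0, 1.5, 0).
  dual value b^T y* = 43.5.
Strong duality: c^T x* = b^T y*. Confirmed.

43.5


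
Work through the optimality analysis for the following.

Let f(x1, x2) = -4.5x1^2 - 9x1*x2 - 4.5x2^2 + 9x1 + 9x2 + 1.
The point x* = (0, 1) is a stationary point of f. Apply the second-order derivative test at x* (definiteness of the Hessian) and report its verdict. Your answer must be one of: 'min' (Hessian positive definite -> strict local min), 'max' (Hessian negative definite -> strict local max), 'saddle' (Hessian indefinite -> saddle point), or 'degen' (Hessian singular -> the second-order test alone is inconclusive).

Compute the Hessian H = grad^2 f:
  H = [[-9, -9], [-9, -9]]
Verify stationarity: grad f(x*) = H x* + g = (0, 0).
Eigenvalues of H: -18, 0.
H has a zero eigenvalue (singular; negative semidefinite but not definite), so H is neither positive definite, negative definite, nor indefinite. The second-order test alone is inconclusive -> degen.
(Indeed, f is constant along the null direction of H through x*, so x* is not a strict local extremum.)

degen


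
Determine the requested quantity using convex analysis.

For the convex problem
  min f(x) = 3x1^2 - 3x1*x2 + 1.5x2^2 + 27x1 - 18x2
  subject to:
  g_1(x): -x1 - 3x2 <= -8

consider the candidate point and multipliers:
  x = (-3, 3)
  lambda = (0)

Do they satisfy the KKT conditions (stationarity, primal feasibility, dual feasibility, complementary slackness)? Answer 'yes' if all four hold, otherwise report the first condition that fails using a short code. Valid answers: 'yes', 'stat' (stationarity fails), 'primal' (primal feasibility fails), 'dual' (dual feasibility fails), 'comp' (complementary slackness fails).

Gradient of f: grad f(x) = Q x + c = (0, 0)
Constraint values g_i(x) = a_i^T x - b_i:
  g_1((-3, 3)) = 2
Stationarity residual: grad f(x) + sum_i lambda_i a_i = (0, 0)
  -> stationarity OK
Primal feasibility (all g_i <= 0): FAILS
Dual feasibility (all lambda_i >= 0): OK
Complementary slackness (lambda_i * g_i(x) = 0 for all i): OK

Verdict: the first failing condition is primal_feasibility -> primal.

primal


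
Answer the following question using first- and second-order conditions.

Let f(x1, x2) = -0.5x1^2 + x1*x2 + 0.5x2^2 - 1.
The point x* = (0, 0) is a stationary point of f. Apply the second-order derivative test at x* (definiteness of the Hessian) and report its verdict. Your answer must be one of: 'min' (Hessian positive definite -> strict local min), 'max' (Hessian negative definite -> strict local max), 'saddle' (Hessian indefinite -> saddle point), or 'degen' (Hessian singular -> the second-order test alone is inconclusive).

Compute the Hessian H = grad^2 f:
  H = [[-1, 1], [1, 1]]
Verify stationarity: grad f(x*) = H x* + g = (0, 0).
Eigenvalues of H: -1.4142, 1.4142.
Eigenvalues have mixed signs, so H is indefinite -> x* is a saddle point.

saddle


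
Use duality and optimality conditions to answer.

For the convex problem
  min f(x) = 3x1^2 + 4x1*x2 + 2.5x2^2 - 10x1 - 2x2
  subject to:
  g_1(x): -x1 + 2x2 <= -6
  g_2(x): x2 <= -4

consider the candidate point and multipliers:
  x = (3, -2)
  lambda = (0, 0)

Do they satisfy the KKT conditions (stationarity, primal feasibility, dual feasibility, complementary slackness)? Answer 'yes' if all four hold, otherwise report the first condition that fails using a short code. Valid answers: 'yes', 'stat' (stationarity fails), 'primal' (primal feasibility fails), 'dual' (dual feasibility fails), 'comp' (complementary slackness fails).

Gradient of f: grad f(x) = Q x + c = (0, 0)
Constraint values g_i(x) = a_i^T x - b_i:
  g_1((3, -2)) = -1
  g_2((3, -2)) = 2
Stationarity residual: grad f(x) + sum_i lambda_i a_i = (0, 0)
  -> stationarity OK
Primal feasibility (all g_i <= 0): FAILS
Dual feasibility (all lambda_i >= 0): OK
Complementary slackness (lambda_i * g_i(x) = 0 for all i): OK

Verdict: the first failing condition is primal_feasibility -> primal.

primal


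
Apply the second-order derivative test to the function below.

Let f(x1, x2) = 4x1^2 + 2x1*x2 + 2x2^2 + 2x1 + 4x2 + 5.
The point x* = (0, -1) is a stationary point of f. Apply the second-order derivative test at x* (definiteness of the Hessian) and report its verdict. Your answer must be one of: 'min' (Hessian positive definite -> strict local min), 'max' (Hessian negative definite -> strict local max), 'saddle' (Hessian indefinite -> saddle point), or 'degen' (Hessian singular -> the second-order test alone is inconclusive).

Compute the Hessian H = grad^2 f:
  H = [[8, 2], [2, 4]]
Verify stationarity: grad f(x*) = H x* + g = (0, 0).
Eigenvalues of H: 3.1716, 8.8284.
Both eigenvalues > 0, so H is positive definite -> x* is a strict local min.

min


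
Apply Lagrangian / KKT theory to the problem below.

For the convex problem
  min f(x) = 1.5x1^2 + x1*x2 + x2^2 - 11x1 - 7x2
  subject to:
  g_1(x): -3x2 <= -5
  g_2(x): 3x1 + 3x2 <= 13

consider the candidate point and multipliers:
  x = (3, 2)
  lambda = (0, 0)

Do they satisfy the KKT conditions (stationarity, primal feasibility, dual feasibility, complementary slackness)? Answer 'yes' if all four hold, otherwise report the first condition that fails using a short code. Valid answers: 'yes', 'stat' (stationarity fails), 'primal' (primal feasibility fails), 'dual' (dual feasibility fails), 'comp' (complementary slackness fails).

Gradient of f: grad f(x) = Q x + c = (0, 0)
Constraint values g_i(x) = a_i^T x - b_i:
  g_1((3, 2)) = -1
  g_2((3, 2)) = 2
Stationarity residual: grad f(x) + sum_i lambda_i a_i = (0, 0)
  -> stationarity OK
Primal feasibility (all g_i <= 0): FAILS
Dual feasibility (all lambda_i >= 0): OK
Complementary slackness (lambda_i * g_i(x) = 0 for all i): OK

Verdict: the first failing condition is primal_feasibility -> primal.

primal


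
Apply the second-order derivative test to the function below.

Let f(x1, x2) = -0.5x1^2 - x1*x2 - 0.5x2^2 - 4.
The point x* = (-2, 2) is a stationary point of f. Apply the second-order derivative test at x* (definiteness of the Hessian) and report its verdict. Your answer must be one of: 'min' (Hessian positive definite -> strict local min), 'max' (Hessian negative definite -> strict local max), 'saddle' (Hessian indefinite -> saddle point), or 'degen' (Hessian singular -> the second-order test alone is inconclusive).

Compute the Hessian H = grad^2 f:
  H = [[-1, -1], [-1, -1]]
Verify stationarity: grad f(x*) = H x* + g = (0, 0).
Eigenvalues of H: -2, 0.
H has a zero eigenvalue (singular; negative semidefinite but not definite), so H is neither positive definite, negative definite, nor indefinite. The second-order test alone is inconclusive -> degen.
(Indeed, f is constant along the null direction of H through x*, so x* is not a strict local extremum.)

degen


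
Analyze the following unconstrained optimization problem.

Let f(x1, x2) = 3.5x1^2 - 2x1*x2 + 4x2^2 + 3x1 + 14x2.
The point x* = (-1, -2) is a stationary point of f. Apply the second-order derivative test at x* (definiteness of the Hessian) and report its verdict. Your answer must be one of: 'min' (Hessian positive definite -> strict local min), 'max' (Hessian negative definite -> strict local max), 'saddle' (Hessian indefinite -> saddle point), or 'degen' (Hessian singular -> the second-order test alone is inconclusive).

Compute the Hessian H = grad^2 f:
  H = [[7, -2], [-2, 8]]
Verify stationarity: grad f(x*) = H x* + g = (0, 0).
Eigenvalues of H: 5.4384, 9.5616.
Both eigenvalues > 0, so H is positive definite -> x* is a strict local min.

min


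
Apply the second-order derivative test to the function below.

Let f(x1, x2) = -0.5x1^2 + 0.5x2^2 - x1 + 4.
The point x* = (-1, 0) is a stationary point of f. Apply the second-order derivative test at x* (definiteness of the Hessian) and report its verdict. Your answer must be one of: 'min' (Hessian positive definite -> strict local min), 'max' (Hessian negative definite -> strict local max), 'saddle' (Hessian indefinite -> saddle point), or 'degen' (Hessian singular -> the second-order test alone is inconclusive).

Compute the Hessian H = grad^2 f:
  H = [[-1, 0], [0, 1]]
Verify stationarity: grad f(x*) = H x* + g = (0, 0).
Eigenvalues of H: -1, 1.
Eigenvalues have mixed signs, so H is indefinite -> x* is a saddle point.

saddle


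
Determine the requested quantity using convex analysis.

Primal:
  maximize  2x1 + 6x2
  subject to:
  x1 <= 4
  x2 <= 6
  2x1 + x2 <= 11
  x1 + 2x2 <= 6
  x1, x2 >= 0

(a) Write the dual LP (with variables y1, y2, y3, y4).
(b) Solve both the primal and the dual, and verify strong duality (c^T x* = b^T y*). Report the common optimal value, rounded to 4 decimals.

The standard primal-dual pair for 'max c^T x s.t. A x <= b, x >= 0' is:
  Dual:  min b^T y  s.t.  A^T y >= c,  y >= 0.

So the dual LP is:
  minimize  4y1 + 6y2 + 11y3 + 6y4
  subject to:
    y1 + 2y3 + y4 >= 2
    y2 + y3 + 2y4 >= 6
    y1, y2, y3, y4 >= 0

Solving the primal: x* = (0, 3).
  primal value c^T x* = 18.
Solving the dual: y* = (0, 0, 0, 3).
  dual value b^T y* = 18.
Strong duality: c^T x* = b^T y*. Confirmed.

18


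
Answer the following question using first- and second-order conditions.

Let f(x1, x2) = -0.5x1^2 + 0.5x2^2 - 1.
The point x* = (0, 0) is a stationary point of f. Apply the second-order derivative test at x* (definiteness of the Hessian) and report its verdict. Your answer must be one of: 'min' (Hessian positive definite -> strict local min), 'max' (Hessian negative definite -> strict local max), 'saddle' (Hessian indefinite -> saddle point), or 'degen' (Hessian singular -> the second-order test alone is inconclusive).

Compute the Hessian H = grad^2 f:
  H = [[-1, 0], [0, 1]]
Verify stationarity: grad f(x*) = H x* + g = (0, 0).
Eigenvalues of H: -1, 1.
Eigenvalues have mixed signs, so H is indefinite -> x* is a saddle point.

saddle


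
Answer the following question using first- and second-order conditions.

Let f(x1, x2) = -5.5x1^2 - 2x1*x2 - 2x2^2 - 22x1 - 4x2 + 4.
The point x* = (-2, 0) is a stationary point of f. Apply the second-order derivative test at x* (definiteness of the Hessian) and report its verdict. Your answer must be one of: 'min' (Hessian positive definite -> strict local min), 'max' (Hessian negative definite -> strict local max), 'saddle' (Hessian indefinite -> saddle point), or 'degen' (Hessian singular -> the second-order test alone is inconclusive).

Compute the Hessian H = grad^2 f:
  H = [[-11, -2], [-2, -4]]
Verify stationarity: grad f(x*) = H x* + g = (0, 0).
Eigenvalues of H: -11.5311, -3.4689.
Both eigenvalues < 0, so H is negative definite -> x* is a strict local max.

max


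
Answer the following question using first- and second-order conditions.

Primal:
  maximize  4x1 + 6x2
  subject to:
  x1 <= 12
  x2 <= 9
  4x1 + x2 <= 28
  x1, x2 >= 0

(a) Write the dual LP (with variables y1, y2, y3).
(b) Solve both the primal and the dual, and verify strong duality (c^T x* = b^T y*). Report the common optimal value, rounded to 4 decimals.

The standard primal-dual pair for 'max c^T x s.t. A x <= b, x >= 0' is:
  Dual:  min b^T y  s.t.  A^T y >= c,  y >= 0.

So the dual LP is:
  minimize  12y1 + 9y2 + 28y3
  subject to:
    y1 + 4y3 >= 4
    y2 + y3 >= 6
    y1, y2, y3 >= 0

Solving the primal: x* = (4.75, 9).
  primal value c^T x* = 73.
Solving the dual: y* = (0, 5, 1).
  dual value b^T y* = 73.
Strong duality: c^T x* = b^T y*. Confirmed.

73


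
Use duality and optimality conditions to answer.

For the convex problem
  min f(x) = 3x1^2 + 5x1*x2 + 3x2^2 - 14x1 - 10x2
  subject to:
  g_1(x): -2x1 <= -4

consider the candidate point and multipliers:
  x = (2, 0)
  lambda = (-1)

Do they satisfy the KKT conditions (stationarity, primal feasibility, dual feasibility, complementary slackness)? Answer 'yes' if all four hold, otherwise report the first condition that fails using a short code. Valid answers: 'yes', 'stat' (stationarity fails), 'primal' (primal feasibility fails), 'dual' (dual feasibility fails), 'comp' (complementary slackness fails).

Gradient of f: grad f(x) = Q x + c = (-2, 0)
Constraint values g_i(x) = a_i^T x - b_i:
  g_1((2, 0)) = 0
Stationarity residual: grad f(x) + sum_i lambda_i a_i = (0, 0)
  -> stationarity OK
Primal feasibility (all g_i <= 0): OK
Dual feasibility (all lambda_i >= 0): FAILS
Complementary slackness (lambda_i * g_i(x) = 0 for all i): OK

Verdict: the first failing condition is dual_feasibility -> dual.

dual


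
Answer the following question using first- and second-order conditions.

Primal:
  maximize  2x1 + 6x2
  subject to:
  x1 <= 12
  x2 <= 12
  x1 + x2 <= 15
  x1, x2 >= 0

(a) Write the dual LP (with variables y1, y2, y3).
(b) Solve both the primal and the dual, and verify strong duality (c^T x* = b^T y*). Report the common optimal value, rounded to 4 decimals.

The standard primal-dual pair for 'max c^T x s.t. A x <= b, x >= 0' is:
  Dual:  min b^T y  s.t.  A^T y >= c,  y >= 0.

So the dual LP is:
  minimize  12y1 + 12y2 + 15y3
  subject to:
    y1 + y3 >= 2
    y2 + y3 >= 6
    y1, y2, y3 >= 0

Solving the primal: x* = (3, 12).
  primal value c^T x* = 78.
Solving the dual: y* = (0, 4, 2).
  dual value b^T y* = 78.
Strong duality: c^T x* = b^T y*. Confirmed.

78


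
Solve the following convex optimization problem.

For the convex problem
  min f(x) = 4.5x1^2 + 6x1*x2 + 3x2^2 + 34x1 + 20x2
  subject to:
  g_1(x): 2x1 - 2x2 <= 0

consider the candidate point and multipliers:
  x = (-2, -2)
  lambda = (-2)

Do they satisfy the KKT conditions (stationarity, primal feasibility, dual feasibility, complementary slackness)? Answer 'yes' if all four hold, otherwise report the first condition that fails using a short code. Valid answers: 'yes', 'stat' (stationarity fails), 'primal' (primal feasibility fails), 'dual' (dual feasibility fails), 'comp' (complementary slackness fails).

Gradient of f: grad f(x) = Q x + c = (4, -4)
Constraint values g_i(x) = a_i^T x - b_i:
  g_1((-2, -2)) = 0
Stationarity residual: grad f(x) + sum_i lambda_i a_i = (0, 0)
  -> stationarity OK
Primal feasibility (all g_i <= 0): OK
Dual feasibility (all lambda_i >= 0): FAILS
Complementary slackness (lambda_i * g_i(x) = 0 for all i): OK

Verdict: the first failing condition is dual_feasibility -> dual.

dual


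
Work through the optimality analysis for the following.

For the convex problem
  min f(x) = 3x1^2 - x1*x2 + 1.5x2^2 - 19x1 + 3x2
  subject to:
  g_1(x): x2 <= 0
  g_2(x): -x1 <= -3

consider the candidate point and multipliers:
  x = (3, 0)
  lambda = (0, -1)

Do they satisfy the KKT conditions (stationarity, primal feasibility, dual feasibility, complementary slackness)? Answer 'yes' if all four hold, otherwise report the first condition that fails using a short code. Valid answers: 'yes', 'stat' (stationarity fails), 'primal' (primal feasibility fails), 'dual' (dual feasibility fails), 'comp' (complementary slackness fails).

Gradient of f: grad f(x) = Q x + c = (-1, 0)
Constraint values g_i(x) = a_i^T x - b_i:
  g_1((3, 0)) = 0
  g_2((3, 0)) = 0
Stationarity residual: grad f(x) + sum_i lambda_i a_i = (0, 0)
  -> stationarity OK
Primal feasibility (all g_i <= 0): OK
Dual feasibility (all lambda_i >= 0): FAILS
Complementary slackness (lambda_i * g_i(x) = 0 for all i): OK

Verdict: the first failing condition is dual_feasibility -> dual.

dual


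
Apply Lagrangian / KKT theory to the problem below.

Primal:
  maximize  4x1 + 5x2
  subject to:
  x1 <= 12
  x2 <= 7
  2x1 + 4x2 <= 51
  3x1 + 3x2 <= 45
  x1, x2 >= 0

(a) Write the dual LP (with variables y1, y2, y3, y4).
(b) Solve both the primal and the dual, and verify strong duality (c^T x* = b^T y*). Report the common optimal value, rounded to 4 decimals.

The standard primal-dual pair for 'max c^T x s.t. A x <= b, x >= 0' is:
  Dual:  min b^T y  s.t.  A^T y >= c,  y >= 0.

So the dual LP is:
  minimize  12y1 + 7y2 + 51y3 + 45y4
  subject to:
    y1 + 2y3 + 3y4 >= 4
    y2 + 4y3 + 3y4 >= 5
    y1, y2, y3, y4 >= 0

Solving the primal: x* = (8, 7).
  primal value c^T x* = 67.
Solving the dual: y* = (0, 1, 0, 1.3333).
  dual value b^T y* = 67.
Strong duality: c^T x* = b^T y*. Confirmed.

67


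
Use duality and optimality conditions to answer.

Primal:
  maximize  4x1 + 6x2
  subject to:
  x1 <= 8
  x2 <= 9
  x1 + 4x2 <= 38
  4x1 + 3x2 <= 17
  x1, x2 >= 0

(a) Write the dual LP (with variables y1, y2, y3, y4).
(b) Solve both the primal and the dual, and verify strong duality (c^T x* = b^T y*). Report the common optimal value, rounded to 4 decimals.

The standard primal-dual pair for 'max c^T x s.t. A x <= b, x >= 0' is:
  Dual:  min b^T y  s.t.  A^T y >= c,  y >= 0.

So the dual LP is:
  minimize  8y1 + 9y2 + 38y3 + 17y4
  subject to:
    y1 + y3 + 4y4 >= 4
    y2 + 4y3 + 3y4 >= 6
    y1, y2, y3, y4 >= 0

Solving the primal: x* = (0, 5.6667).
  primal value c^T x* = 34.
Solving the dual: y* = (0, 0, 0, 2).
  dual value b^T y* = 34.
Strong duality: c^T x* = b^T y*. Confirmed.

34


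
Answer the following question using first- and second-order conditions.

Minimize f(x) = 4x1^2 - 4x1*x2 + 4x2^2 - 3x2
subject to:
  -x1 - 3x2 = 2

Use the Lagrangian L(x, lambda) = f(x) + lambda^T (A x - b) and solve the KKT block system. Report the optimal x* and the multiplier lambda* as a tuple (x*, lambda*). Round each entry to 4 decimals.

Form the Lagrangian:
  L(x, lambda) = (1/2) x^T Q x + c^T x + lambda^T (A x - b)
Stationarity (grad_x L = 0): Q x + c + A^T lambda = 0.
Primal feasibility: A x = b.

This gives the KKT block system:
  [ Q   A^T ] [ x     ]   [-c ]
  [ A    0  ] [ lambda ] = [ b ]

Solving the linear system:
  x*      = (-0.4712, -0.5096)
  lambda* = (-1.7308)
  f(x*)   = 2.4952

x* = (-0.4712, -0.5096), lambda* = (-1.7308)
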